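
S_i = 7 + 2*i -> [7, 9, 11, 13, 15]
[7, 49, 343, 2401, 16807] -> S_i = 7*7^i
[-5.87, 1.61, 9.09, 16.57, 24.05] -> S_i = -5.87 + 7.48*i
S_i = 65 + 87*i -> [65, 152, 239, 326, 413]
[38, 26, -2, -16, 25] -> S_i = Random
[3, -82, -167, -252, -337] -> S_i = 3 + -85*i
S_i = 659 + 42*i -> [659, 701, 743, 785, 827]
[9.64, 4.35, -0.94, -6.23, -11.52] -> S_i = 9.64 + -5.29*i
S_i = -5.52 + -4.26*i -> [-5.52, -9.78, -14.04, -18.3, -22.56]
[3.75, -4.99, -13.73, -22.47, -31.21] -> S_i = 3.75 + -8.74*i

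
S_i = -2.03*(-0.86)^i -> [-2.03, 1.75, -1.5, 1.29, -1.11]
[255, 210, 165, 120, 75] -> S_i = 255 + -45*i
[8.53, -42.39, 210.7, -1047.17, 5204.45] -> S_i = 8.53*(-4.97)^i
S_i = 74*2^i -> [74, 148, 296, 592, 1184]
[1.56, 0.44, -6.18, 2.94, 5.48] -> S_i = Random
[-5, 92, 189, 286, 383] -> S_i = -5 + 97*i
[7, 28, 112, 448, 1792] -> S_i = 7*4^i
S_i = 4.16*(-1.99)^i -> [4.16, -8.28, 16.47, -32.78, 65.24]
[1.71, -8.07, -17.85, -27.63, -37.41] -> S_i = 1.71 + -9.78*i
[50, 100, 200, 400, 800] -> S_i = 50*2^i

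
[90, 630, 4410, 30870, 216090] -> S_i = 90*7^i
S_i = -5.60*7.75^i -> [-5.6, -43.4, -336.35, -2606.71, -20202.02]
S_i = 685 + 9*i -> [685, 694, 703, 712, 721]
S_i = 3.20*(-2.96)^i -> [3.2, -9.47, 28.04, -82.99, 245.65]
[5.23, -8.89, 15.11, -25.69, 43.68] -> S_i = 5.23*(-1.70)^i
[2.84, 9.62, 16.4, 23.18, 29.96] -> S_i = 2.84 + 6.78*i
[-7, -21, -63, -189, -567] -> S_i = -7*3^i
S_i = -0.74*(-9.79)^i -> [-0.74, 7.24, -70.92, 694.35, -6797.71]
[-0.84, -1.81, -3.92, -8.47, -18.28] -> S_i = -0.84*2.16^i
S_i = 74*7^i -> [74, 518, 3626, 25382, 177674]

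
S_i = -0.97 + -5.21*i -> [-0.97, -6.18, -11.39, -16.6, -21.81]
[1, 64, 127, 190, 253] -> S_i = 1 + 63*i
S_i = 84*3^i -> [84, 252, 756, 2268, 6804]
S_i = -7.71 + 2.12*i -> [-7.71, -5.59, -3.47, -1.35, 0.77]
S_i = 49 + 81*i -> [49, 130, 211, 292, 373]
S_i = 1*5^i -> [1, 5, 25, 125, 625]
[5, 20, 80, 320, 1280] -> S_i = 5*4^i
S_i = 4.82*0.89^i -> [4.82, 4.29, 3.82, 3.4, 3.02]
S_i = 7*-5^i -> [7, -35, 175, -875, 4375]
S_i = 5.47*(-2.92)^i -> [5.47, -15.97, 46.64, -136.19, 397.67]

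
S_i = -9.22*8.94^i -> [-9.22, -82.43, -736.9, -6587.85, -58895.35]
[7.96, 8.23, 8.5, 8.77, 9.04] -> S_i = 7.96 + 0.27*i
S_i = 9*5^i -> [9, 45, 225, 1125, 5625]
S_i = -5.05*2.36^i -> [-5.05, -11.92, -28.13, -66.38, -156.65]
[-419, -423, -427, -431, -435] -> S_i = -419 + -4*i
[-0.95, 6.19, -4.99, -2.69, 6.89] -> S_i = Random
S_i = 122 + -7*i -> [122, 115, 108, 101, 94]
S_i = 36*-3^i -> [36, -108, 324, -972, 2916]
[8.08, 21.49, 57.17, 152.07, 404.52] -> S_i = 8.08*2.66^i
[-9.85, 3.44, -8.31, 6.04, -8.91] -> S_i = Random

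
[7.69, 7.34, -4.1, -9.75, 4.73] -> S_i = Random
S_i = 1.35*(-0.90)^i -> [1.35, -1.22, 1.09, -0.98, 0.89]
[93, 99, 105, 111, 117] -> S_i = 93 + 6*i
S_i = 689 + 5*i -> [689, 694, 699, 704, 709]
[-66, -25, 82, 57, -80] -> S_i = Random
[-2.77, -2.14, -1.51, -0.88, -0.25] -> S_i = -2.77 + 0.63*i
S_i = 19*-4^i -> [19, -76, 304, -1216, 4864]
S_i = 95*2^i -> [95, 190, 380, 760, 1520]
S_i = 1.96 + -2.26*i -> [1.96, -0.3, -2.56, -4.82, -7.08]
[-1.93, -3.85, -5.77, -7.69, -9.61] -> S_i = -1.93 + -1.92*i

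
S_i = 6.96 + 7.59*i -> [6.96, 14.55, 22.14, 29.73, 37.32]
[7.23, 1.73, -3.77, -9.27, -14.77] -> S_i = 7.23 + -5.50*i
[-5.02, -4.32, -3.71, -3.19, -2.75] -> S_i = -5.02*0.86^i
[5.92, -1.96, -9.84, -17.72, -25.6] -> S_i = 5.92 + -7.88*i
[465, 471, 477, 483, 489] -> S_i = 465 + 6*i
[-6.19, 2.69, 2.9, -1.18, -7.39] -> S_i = Random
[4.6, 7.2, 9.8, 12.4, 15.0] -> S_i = 4.60 + 2.60*i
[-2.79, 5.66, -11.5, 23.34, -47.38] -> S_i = -2.79*(-2.03)^i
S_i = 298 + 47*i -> [298, 345, 392, 439, 486]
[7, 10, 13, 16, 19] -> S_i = 7 + 3*i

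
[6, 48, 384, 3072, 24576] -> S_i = 6*8^i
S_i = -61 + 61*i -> [-61, 0, 61, 122, 183]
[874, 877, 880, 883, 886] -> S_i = 874 + 3*i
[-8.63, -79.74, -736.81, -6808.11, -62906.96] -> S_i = -8.63*9.24^i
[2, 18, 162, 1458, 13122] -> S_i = 2*9^i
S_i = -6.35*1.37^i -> [-6.35, -8.7, -11.92, -16.33, -22.37]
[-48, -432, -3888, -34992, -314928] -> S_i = -48*9^i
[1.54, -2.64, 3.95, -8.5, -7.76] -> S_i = Random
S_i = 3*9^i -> [3, 27, 243, 2187, 19683]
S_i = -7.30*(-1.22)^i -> [-7.3, 8.91, -10.87, 13.26, -16.17]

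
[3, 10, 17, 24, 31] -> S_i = 3 + 7*i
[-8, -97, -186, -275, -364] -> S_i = -8 + -89*i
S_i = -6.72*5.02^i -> [-6.72, -33.73, -169.35, -850.12, -4267.6]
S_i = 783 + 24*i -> [783, 807, 831, 855, 879]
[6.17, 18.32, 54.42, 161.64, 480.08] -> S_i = 6.17*2.97^i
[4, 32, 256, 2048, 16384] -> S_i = 4*8^i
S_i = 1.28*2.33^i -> [1.28, 2.98, 6.95, 16.19, 37.73]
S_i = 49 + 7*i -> [49, 56, 63, 70, 77]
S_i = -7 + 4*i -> [-7, -3, 1, 5, 9]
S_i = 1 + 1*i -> [1, 2, 3, 4, 5]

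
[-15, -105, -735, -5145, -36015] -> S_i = -15*7^i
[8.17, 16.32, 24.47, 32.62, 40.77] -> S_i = 8.17 + 8.15*i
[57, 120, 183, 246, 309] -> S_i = 57 + 63*i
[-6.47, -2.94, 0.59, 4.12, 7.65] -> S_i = -6.47 + 3.53*i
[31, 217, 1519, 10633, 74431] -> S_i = 31*7^i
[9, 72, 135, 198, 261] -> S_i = 9 + 63*i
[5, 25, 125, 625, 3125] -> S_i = 5*5^i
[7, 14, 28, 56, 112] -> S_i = 7*2^i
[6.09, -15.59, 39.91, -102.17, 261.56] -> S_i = 6.09*(-2.56)^i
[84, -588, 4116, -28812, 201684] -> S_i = 84*-7^i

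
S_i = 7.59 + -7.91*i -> [7.59, -0.32, -8.23, -16.14, -24.05]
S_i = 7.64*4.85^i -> [7.64, 37.05, 179.71, 871.6, 4227.27]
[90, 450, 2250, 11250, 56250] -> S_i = 90*5^i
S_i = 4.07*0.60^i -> [4.07, 2.44, 1.47, 0.88, 0.53]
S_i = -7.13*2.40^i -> [-7.13, -17.11, -41.07, -98.57, -236.56]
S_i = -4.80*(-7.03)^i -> [-4.8, 33.74, -237.22, 1667.66, -11723.64]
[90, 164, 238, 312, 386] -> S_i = 90 + 74*i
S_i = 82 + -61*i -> [82, 21, -40, -101, -162]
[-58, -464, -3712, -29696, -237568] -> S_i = -58*8^i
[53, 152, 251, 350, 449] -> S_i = 53 + 99*i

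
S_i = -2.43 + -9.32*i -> [-2.43, -11.75, -21.07, -30.39, -39.71]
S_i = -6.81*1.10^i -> [-6.81, -7.49, -8.24, -9.06, -9.97]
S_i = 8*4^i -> [8, 32, 128, 512, 2048]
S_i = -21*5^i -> [-21, -105, -525, -2625, -13125]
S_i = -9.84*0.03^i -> [-9.84, -0.3, -0.01, -0.0, -0.0]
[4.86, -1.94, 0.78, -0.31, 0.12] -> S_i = 4.86*(-0.40)^i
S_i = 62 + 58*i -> [62, 120, 178, 236, 294]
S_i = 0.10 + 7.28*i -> [0.1, 7.38, 14.66, 21.94, 29.22]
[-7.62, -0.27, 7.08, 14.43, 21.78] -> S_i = -7.62 + 7.35*i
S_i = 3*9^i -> [3, 27, 243, 2187, 19683]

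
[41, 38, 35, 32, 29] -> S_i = 41 + -3*i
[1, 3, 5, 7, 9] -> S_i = 1 + 2*i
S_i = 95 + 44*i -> [95, 139, 183, 227, 271]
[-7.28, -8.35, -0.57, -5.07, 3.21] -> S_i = Random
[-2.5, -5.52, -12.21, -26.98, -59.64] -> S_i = -2.50*2.21^i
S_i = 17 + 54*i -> [17, 71, 125, 179, 233]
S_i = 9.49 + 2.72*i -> [9.49, 12.21, 14.93, 17.65, 20.37]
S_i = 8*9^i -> [8, 72, 648, 5832, 52488]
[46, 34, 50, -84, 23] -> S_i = Random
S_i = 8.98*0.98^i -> [8.98, 8.8, 8.62, 8.45, 8.28]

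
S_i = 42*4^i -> [42, 168, 672, 2688, 10752]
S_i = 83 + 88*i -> [83, 171, 259, 347, 435]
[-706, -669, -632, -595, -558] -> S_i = -706 + 37*i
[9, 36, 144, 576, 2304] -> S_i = 9*4^i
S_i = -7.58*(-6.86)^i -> [-7.58, 52.0, -356.71, 2447.04, -16786.71]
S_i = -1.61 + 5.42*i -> [-1.61, 3.81, 9.23, 14.65, 20.07]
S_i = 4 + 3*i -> [4, 7, 10, 13, 16]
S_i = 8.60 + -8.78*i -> [8.6, -0.18, -8.96, -17.74, -26.52]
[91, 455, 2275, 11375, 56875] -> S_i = 91*5^i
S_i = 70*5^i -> [70, 350, 1750, 8750, 43750]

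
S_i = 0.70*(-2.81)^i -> [0.7, -1.97, 5.53, -15.53, 43.64]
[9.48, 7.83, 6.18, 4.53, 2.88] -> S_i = 9.48 + -1.65*i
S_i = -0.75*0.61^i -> [-0.75, -0.46, -0.28, -0.17, -0.1]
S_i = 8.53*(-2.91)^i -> [8.53, -24.82, 72.23, -210.2, 611.68]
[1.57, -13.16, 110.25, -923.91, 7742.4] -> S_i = 1.57*(-8.38)^i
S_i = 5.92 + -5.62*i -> [5.92, 0.3, -5.32, -10.94, -16.56]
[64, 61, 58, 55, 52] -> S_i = 64 + -3*i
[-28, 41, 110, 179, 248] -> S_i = -28 + 69*i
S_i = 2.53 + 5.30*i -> [2.53, 7.83, 13.13, 18.43, 23.73]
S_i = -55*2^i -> [-55, -110, -220, -440, -880]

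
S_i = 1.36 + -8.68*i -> [1.36, -7.32, -16.0, -24.68, -33.36]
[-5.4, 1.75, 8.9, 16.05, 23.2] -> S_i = -5.40 + 7.15*i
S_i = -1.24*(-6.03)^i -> [-1.24, 7.48, -45.09, 271.88, -1639.42]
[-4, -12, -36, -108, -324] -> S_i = -4*3^i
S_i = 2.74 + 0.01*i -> [2.74, 2.75, 2.76, 2.77, 2.78]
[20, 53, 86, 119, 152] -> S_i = 20 + 33*i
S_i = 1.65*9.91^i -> [1.65, 16.35, 162.04, 1605.85, 15913.97]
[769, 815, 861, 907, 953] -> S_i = 769 + 46*i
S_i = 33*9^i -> [33, 297, 2673, 24057, 216513]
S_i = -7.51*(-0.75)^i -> [-7.51, 5.63, -4.22, 3.17, -2.38]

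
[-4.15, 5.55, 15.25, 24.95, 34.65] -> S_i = -4.15 + 9.70*i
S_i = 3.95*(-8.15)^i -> [3.95, -32.19, 262.37, -2138.31, 17427.2]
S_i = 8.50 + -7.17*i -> [8.5, 1.33, -5.84, -13.01, -20.18]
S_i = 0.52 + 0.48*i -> [0.52, 1.0, 1.48, 1.96, 2.44]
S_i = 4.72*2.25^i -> [4.72, 10.62, 23.9, 53.76, 120.97]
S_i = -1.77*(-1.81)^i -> [-1.77, 3.2, -5.8, 10.5, -19.0]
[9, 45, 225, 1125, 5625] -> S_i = 9*5^i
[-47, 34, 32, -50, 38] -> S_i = Random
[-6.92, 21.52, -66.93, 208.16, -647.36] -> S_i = -6.92*(-3.11)^i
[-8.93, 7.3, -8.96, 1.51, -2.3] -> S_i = Random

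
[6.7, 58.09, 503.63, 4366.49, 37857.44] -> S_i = 6.70*8.67^i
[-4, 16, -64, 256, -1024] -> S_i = -4*-4^i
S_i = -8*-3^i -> [-8, 24, -72, 216, -648]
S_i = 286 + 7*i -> [286, 293, 300, 307, 314]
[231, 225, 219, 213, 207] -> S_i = 231 + -6*i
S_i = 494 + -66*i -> [494, 428, 362, 296, 230]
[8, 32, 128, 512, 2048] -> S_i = 8*4^i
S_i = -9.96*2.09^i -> [-9.96, -20.82, -43.51, -90.93, -190.04]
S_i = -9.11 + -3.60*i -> [-9.11, -12.71, -16.31, -19.91, -23.51]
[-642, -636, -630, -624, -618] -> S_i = -642 + 6*i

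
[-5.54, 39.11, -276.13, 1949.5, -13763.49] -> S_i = -5.54*(-7.06)^i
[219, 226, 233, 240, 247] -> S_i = 219 + 7*i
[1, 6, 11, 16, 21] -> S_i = 1 + 5*i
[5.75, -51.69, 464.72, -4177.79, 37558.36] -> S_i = 5.75*(-8.99)^i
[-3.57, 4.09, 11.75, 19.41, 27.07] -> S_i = -3.57 + 7.66*i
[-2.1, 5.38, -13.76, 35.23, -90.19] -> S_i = -2.10*(-2.56)^i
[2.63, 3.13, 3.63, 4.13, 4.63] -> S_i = 2.63 + 0.50*i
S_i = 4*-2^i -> [4, -8, 16, -32, 64]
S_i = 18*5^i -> [18, 90, 450, 2250, 11250]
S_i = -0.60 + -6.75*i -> [-0.6, -7.35, -14.1, -20.85, -27.6]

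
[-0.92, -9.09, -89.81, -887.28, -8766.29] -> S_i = -0.92*9.88^i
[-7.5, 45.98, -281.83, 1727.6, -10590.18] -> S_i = -7.50*(-6.13)^i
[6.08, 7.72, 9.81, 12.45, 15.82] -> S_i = 6.08*1.27^i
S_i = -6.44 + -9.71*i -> [-6.44, -16.15, -25.86, -35.57, -45.28]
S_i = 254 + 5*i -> [254, 259, 264, 269, 274]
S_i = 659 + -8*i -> [659, 651, 643, 635, 627]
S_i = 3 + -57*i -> [3, -54, -111, -168, -225]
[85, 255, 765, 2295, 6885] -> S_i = 85*3^i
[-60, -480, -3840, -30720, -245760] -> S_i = -60*8^i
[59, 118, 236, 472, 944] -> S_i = 59*2^i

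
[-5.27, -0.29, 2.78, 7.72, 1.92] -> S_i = Random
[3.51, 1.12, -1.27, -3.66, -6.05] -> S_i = 3.51 + -2.39*i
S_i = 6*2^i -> [6, 12, 24, 48, 96]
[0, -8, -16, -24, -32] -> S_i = 0 + -8*i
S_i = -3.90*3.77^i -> [-3.9, -14.7, -55.43, -208.97, -787.83]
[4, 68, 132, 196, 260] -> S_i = 4 + 64*i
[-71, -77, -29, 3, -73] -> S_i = Random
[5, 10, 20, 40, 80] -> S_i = 5*2^i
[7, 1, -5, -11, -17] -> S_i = 7 + -6*i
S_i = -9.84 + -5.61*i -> [-9.84, -15.45, -21.06, -26.67, -32.28]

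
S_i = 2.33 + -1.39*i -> [2.33, 0.94, -0.45, -1.84, -3.23]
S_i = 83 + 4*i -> [83, 87, 91, 95, 99]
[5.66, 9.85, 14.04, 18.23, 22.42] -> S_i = 5.66 + 4.19*i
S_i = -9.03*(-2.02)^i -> [-9.03, 18.24, -36.85, 74.43, -150.35]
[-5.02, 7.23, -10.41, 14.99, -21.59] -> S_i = -5.02*(-1.44)^i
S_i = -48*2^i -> [-48, -96, -192, -384, -768]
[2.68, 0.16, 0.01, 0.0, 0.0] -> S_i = 2.68*0.06^i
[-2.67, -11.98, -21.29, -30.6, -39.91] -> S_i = -2.67 + -9.31*i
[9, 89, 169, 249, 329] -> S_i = 9 + 80*i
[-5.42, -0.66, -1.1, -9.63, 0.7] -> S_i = Random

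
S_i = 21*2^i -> [21, 42, 84, 168, 336]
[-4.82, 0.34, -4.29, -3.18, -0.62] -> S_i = Random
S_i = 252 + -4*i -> [252, 248, 244, 240, 236]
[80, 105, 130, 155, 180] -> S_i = 80 + 25*i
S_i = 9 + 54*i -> [9, 63, 117, 171, 225]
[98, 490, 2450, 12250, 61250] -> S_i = 98*5^i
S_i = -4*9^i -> [-4, -36, -324, -2916, -26244]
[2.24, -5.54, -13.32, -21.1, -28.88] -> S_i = 2.24 + -7.78*i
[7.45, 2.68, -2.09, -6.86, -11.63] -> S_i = 7.45 + -4.77*i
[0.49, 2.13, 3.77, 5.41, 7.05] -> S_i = 0.49 + 1.64*i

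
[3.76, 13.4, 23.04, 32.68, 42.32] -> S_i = 3.76 + 9.64*i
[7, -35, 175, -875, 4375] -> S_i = 7*-5^i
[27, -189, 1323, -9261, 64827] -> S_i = 27*-7^i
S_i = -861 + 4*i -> [-861, -857, -853, -849, -845]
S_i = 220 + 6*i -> [220, 226, 232, 238, 244]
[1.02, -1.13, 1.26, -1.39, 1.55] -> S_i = 1.02*(-1.11)^i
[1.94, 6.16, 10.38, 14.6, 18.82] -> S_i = 1.94 + 4.22*i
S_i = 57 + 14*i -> [57, 71, 85, 99, 113]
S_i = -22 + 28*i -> [-22, 6, 34, 62, 90]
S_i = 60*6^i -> [60, 360, 2160, 12960, 77760]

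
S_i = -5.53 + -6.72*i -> [-5.53, -12.25, -18.97, -25.69, -32.41]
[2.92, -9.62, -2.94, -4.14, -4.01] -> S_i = Random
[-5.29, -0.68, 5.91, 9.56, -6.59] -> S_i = Random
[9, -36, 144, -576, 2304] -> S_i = 9*-4^i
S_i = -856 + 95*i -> [-856, -761, -666, -571, -476]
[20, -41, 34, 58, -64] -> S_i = Random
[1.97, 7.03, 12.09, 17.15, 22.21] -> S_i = 1.97 + 5.06*i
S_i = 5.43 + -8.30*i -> [5.43, -2.87, -11.17, -19.47, -27.77]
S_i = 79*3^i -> [79, 237, 711, 2133, 6399]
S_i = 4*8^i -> [4, 32, 256, 2048, 16384]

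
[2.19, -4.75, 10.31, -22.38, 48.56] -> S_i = 2.19*(-2.17)^i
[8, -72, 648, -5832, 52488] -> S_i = 8*-9^i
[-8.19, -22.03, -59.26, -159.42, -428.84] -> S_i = -8.19*2.69^i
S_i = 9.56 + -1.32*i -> [9.56, 8.24, 6.92, 5.6, 4.28]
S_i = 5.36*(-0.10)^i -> [5.36, -0.54, 0.05, -0.01, 0.0]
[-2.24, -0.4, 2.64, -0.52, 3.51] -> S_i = Random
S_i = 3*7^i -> [3, 21, 147, 1029, 7203]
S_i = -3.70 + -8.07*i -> [-3.7, -11.77, -19.84, -27.91, -35.98]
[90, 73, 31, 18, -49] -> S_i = Random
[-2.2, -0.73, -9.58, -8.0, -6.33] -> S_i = Random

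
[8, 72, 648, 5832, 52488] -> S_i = 8*9^i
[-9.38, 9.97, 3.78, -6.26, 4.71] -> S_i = Random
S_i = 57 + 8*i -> [57, 65, 73, 81, 89]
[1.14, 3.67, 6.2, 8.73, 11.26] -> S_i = 1.14 + 2.53*i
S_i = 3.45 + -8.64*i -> [3.45, -5.19, -13.83, -22.47, -31.11]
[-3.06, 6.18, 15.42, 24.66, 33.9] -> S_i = -3.06 + 9.24*i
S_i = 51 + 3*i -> [51, 54, 57, 60, 63]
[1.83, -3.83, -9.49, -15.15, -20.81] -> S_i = 1.83 + -5.66*i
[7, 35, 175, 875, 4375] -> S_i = 7*5^i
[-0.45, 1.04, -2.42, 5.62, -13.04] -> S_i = -0.45*(-2.32)^i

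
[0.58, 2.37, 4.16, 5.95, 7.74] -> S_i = 0.58 + 1.79*i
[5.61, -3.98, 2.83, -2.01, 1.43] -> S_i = 5.61*(-0.71)^i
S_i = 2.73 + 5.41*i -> [2.73, 8.14, 13.55, 18.96, 24.37]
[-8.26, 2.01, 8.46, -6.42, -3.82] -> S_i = Random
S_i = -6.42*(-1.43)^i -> [-6.42, 9.18, -13.13, 18.77, -26.85]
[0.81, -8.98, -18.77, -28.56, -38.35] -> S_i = 0.81 + -9.79*i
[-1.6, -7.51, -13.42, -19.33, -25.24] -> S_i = -1.60 + -5.91*i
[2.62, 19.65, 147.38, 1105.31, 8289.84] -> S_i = 2.62*7.50^i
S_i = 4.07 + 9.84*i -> [4.07, 13.91, 23.75, 33.59, 43.43]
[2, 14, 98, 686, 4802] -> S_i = 2*7^i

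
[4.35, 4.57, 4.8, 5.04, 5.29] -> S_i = 4.35*1.05^i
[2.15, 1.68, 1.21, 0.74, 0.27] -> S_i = 2.15 + -0.47*i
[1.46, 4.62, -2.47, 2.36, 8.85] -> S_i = Random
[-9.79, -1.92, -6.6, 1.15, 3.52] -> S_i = Random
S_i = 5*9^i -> [5, 45, 405, 3645, 32805]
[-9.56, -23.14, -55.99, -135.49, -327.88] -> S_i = -9.56*2.42^i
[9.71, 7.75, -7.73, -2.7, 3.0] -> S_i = Random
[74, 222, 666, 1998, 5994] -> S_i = 74*3^i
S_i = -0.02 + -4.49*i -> [-0.02, -4.51, -9.0, -13.49, -17.98]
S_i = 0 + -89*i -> [0, -89, -178, -267, -356]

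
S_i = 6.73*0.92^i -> [6.73, 6.19, 5.7, 5.24, 4.82]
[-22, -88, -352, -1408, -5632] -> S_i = -22*4^i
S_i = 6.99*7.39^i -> [6.99, 51.66, 381.74, 2821.05, 20847.55]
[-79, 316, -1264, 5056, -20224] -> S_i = -79*-4^i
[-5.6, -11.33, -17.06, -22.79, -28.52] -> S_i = -5.60 + -5.73*i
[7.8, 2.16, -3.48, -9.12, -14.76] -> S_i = 7.80 + -5.64*i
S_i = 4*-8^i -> [4, -32, 256, -2048, 16384]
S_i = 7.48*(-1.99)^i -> [7.48, -14.89, 29.62, -58.95, 117.3]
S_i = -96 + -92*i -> [-96, -188, -280, -372, -464]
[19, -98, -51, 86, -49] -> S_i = Random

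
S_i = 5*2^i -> [5, 10, 20, 40, 80]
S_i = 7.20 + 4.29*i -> [7.2, 11.49, 15.78, 20.07, 24.36]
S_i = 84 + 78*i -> [84, 162, 240, 318, 396]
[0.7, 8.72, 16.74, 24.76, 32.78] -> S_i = 0.70 + 8.02*i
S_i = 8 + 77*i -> [8, 85, 162, 239, 316]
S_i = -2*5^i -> [-2, -10, -50, -250, -1250]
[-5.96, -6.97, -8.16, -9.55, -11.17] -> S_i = -5.96*1.17^i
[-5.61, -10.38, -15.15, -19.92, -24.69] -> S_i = -5.61 + -4.77*i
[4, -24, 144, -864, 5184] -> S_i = 4*-6^i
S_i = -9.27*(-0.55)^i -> [-9.27, 5.1, -2.8, 1.54, -0.85]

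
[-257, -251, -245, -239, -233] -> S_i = -257 + 6*i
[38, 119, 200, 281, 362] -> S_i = 38 + 81*i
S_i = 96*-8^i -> [96, -768, 6144, -49152, 393216]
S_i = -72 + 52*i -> [-72, -20, 32, 84, 136]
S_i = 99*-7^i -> [99, -693, 4851, -33957, 237699]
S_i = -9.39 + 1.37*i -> [-9.39, -8.02, -6.65, -5.28, -3.91]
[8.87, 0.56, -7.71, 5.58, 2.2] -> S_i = Random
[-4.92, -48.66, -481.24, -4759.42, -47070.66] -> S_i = -4.92*9.89^i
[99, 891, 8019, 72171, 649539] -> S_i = 99*9^i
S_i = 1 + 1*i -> [1, 2, 3, 4, 5]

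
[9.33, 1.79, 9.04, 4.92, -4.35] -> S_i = Random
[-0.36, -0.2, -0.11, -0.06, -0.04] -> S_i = -0.36*0.56^i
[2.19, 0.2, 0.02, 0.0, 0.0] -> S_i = 2.19*0.09^i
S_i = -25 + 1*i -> [-25, -24, -23, -22, -21]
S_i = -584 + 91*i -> [-584, -493, -402, -311, -220]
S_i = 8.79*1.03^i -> [8.79, 9.05, 9.33, 9.61, 9.89]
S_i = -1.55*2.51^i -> [-1.55, -3.89, -9.77, -24.51, -61.52]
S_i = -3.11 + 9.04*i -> [-3.11, 5.93, 14.97, 24.01, 33.05]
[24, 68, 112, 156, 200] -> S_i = 24 + 44*i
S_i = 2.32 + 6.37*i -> [2.32, 8.69, 15.06, 21.43, 27.8]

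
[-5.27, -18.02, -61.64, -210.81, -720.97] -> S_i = -5.27*3.42^i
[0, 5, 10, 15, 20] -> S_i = 0 + 5*i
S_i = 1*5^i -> [1, 5, 25, 125, 625]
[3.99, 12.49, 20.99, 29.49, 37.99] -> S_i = 3.99 + 8.50*i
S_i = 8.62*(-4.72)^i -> [8.62, -40.69, 192.04, -906.43, 4278.34]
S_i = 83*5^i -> [83, 415, 2075, 10375, 51875]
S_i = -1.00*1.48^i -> [-1.0, -1.48, -2.19, -3.24, -4.8]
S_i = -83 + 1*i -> [-83, -82, -81, -80, -79]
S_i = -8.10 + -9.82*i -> [-8.1, -17.92, -27.74, -37.56, -47.38]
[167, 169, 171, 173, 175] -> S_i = 167 + 2*i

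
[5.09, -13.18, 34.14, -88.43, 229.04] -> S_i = 5.09*(-2.59)^i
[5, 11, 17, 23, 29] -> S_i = 5 + 6*i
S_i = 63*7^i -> [63, 441, 3087, 21609, 151263]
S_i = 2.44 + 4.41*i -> [2.44, 6.85, 11.26, 15.67, 20.08]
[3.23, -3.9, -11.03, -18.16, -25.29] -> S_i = 3.23 + -7.13*i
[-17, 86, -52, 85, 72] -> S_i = Random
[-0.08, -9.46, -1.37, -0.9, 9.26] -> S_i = Random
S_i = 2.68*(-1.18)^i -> [2.68, -3.16, 3.73, -4.4, 5.2]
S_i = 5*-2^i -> [5, -10, 20, -40, 80]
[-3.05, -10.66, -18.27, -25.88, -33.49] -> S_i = -3.05 + -7.61*i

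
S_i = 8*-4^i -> [8, -32, 128, -512, 2048]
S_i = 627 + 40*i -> [627, 667, 707, 747, 787]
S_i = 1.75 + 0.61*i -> [1.75, 2.36, 2.97, 3.58, 4.19]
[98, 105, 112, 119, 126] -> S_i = 98 + 7*i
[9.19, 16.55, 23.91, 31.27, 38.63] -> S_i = 9.19 + 7.36*i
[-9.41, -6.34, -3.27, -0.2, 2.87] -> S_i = -9.41 + 3.07*i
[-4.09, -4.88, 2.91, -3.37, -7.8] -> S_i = Random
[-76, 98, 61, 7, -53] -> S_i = Random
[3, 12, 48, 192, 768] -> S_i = 3*4^i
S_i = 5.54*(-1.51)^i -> [5.54, -8.37, 12.63, -19.07, 28.8]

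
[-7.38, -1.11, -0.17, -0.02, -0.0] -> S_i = -7.38*0.15^i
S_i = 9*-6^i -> [9, -54, 324, -1944, 11664]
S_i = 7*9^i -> [7, 63, 567, 5103, 45927]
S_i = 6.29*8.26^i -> [6.29, 51.96, 429.15, 3544.79, 29279.98]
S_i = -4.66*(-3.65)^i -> [-4.66, 17.01, -62.08, 226.6, -827.1]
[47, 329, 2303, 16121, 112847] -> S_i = 47*7^i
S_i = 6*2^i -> [6, 12, 24, 48, 96]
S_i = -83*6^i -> [-83, -498, -2988, -17928, -107568]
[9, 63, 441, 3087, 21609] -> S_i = 9*7^i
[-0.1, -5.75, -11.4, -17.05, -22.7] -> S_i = -0.10 + -5.65*i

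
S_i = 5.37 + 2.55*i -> [5.37, 7.92, 10.47, 13.02, 15.57]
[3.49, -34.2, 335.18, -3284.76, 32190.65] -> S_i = 3.49*(-9.80)^i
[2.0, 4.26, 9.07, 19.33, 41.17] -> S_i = 2.00*2.13^i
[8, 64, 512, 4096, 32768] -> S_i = 8*8^i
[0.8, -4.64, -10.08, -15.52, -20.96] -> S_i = 0.80 + -5.44*i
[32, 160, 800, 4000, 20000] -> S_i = 32*5^i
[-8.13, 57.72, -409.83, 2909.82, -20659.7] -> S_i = -8.13*(-7.10)^i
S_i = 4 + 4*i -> [4, 8, 12, 16, 20]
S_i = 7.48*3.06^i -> [7.48, 22.89, 70.04, 214.32, 655.82]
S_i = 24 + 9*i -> [24, 33, 42, 51, 60]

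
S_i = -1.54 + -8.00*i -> [-1.54, -9.54, -17.54, -25.54, -33.54]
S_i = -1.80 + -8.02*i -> [-1.8, -9.82, -17.84, -25.86, -33.88]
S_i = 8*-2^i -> [8, -16, 32, -64, 128]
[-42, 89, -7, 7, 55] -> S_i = Random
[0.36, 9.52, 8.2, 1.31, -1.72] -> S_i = Random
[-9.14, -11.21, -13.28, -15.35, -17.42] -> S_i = -9.14 + -2.07*i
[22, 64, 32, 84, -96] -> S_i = Random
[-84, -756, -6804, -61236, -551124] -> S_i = -84*9^i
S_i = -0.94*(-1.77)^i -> [-0.94, 1.66, -2.94, 5.21, -9.23]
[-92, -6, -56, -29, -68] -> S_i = Random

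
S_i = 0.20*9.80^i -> [0.2, 1.96, 19.21, 188.24, 1844.74]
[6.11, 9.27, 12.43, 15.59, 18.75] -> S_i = 6.11 + 3.16*i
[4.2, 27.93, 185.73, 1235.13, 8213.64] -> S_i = 4.20*6.65^i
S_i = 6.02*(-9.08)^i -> [6.02, -54.66, 496.33, -4506.65, 40920.4]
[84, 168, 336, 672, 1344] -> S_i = 84*2^i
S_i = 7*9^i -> [7, 63, 567, 5103, 45927]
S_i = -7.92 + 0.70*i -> [-7.92, -7.22, -6.52, -5.82, -5.12]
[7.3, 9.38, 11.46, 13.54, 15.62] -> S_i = 7.30 + 2.08*i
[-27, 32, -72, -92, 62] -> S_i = Random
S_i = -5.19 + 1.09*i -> [-5.19, -4.1, -3.01, -1.92, -0.83]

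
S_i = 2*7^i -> [2, 14, 98, 686, 4802]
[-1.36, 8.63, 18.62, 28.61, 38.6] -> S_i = -1.36 + 9.99*i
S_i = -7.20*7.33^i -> [-7.2, -52.78, -386.85, -2835.6, -20784.92]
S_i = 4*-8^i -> [4, -32, 256, -2048, 16384]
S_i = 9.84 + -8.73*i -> [9.84, 1.11, -7.62, -16.35, -25.08]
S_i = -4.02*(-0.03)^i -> [-4.02, 0.12, -0.0, 0.0, -0.0]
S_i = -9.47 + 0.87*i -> [-9.47, -8.6, -7.73, -6.86, -5.99]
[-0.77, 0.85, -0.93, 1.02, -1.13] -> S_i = -0.77*(-1.10)^i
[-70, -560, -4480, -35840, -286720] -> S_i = -70*8^i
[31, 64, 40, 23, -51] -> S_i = Random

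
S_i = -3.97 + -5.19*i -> [-3.97, -9.16, -14.35, -19.54, -24.73]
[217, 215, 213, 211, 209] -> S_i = 217 + -2*i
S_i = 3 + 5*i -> [3, 8, 13, 18, 23]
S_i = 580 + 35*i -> [580, 615, 650, 685, 720]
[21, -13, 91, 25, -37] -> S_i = Random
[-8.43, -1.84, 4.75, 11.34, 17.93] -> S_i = -8.43 + 6.59*i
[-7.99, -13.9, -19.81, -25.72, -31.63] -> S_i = -7.99 + -5.91*i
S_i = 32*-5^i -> [32, -160, 800, -4000, 20000]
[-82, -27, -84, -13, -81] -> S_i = Random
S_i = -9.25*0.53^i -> [-9.25, -4.9, -2.6, -1.38, -0.73]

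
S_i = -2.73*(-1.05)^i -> [-2.73, 2.87, -3.01, 3.16, -3.32]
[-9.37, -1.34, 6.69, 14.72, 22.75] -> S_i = -9.37 + 8.03*i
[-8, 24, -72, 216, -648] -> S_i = -8*-3^i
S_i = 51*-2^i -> [51, -102, 204, -408, 816]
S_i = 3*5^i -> [3, 15, 75, 375, 1875]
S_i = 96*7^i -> [96, 672, 4704, 32928, 230496]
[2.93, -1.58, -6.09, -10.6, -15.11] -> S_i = 2.93 + -4.51*i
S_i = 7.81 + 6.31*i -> [7.81, 14.12, 20.43, 26.74, 33.05]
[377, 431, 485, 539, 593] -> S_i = 377 + 54*i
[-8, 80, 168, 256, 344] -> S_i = -8 + 88*i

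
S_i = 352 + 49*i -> [352, 401, 450, 499, 548]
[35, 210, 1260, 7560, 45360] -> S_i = 35*6^i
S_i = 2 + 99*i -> [2, 101, 200, 299, 398]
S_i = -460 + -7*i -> [-460, -467, -474, -481, -488]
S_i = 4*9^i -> [4, 36, 324, 2916, 26244]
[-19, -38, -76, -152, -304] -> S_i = -19*2^i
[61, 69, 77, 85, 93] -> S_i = 61 + 8*i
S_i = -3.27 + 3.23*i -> [-3.27, -0.04, 3.19, 6.42, 9.65]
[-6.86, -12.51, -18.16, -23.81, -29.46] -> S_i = -6.86 + -5.65*i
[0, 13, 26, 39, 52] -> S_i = 0 + 13*i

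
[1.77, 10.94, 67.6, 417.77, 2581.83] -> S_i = 1.77*6.18^i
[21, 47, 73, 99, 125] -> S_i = 21 + 26*i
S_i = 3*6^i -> [3, 18, 108, 648, 3888]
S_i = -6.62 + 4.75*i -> [-6.62, -1.87, 2.88, 7.63, 12.38]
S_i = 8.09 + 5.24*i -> [8.09, 13.33, 18.57, 23.81, 29.05]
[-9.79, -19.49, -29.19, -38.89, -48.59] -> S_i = -9.79 + -9.70*i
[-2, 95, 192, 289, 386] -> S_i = -2 + 97*i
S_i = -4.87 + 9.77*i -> [-4.87, 4.9, 14.67, 24.44, 34.21]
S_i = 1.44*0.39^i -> [1.44, 0.56, 0.22, 0.09, 0.03]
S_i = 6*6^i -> [6, 36, 216, 1296, 7776]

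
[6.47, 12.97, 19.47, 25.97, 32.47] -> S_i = 6.47 + 6.50*i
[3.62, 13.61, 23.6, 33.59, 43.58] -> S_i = 3.62 + 9.99*i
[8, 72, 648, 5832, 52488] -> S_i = 8*9^i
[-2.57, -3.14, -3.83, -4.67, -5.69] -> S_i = -2.57*1.22^i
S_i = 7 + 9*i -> [7, 16, 25, 34, 43]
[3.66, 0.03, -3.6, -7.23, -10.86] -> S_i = 3.66 + -3.63*i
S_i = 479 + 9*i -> [479, 488, 497, 506, 515]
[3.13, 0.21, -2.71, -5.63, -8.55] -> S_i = 3.13 + -2.92*i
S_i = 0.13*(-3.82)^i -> [0.13, -0.5, 1.9, -7.25, 27.68]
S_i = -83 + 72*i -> [-83, -11, 61, 133, 205]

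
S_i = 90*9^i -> [90, 810, 7290, 65610, 590490]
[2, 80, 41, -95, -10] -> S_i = Random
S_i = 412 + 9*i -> [412, 421, 430, 439, 448]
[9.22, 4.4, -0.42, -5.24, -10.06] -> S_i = 9.22 + -4.82*i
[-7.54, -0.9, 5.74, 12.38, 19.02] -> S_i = -7.54 + 6.64*i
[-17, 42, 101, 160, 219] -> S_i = -17 + 59*i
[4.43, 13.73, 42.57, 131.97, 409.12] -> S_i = 4.43*3.10^i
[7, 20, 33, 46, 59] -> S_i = 7 + 13*i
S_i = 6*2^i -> [6, 12, 24, 48, 96]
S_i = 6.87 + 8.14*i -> [6.87, 15.01, 23.15, 31.29, 39.43]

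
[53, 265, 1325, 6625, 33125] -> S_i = 53*5^i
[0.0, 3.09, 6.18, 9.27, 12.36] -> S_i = -0.00 + 3.09*i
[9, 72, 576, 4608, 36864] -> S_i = 9*8^i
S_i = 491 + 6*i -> [491, 497, 503, 509, 515]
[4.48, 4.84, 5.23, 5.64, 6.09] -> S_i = 4.48*1.08^i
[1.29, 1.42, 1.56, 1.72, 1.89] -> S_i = 1.29*1.10^i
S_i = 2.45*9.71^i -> [2.45, 23.79, 231.0, 2242.97, 21779.25]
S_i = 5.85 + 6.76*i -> [5.85, 12.61, 19.37, 26.13, 32.89]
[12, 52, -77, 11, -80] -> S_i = Random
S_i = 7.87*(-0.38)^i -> [7.87, -2.99, 1.14, -0.43, 0.16]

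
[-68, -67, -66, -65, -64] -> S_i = -68 + 1*i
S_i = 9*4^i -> [9, 36, 144, 576, 2304]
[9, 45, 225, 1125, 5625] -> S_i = 9*5^i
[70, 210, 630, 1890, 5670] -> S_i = 70*3^i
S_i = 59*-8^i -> [59, -472, 3776, -30208, 241664]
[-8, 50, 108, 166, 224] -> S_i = -8 + 58*i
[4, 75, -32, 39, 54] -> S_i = Random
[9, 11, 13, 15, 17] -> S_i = 9 + 2*i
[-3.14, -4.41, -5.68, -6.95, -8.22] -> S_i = -3.14 + -1.27*i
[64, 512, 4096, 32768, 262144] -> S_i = 64*8^i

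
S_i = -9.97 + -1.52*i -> [-9.97, -11.49, -13.01, -14.53, -16.05]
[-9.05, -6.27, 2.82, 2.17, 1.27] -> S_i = Random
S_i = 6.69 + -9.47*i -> [6.69, -2.78, -12.25, -21.72, -31.19]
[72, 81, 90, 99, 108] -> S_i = 72 + 9*i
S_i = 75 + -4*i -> [75, 71, 67, 63, 59]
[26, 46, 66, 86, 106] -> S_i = 26 + 20*i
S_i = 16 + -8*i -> [16, 8, 0, -8, -16]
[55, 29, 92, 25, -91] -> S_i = Random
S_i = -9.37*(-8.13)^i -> [-9.37, 76.18, -619.33, 5035.14, -40935.66]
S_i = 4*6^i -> [4, 24, 144, 864, 5184]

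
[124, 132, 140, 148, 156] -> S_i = 124 + 8*i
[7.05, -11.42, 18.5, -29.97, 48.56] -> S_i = 7.05*(-1.62)^i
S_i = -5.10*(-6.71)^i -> [-5.1, 34.22, -229.62, 1540.77, -10338.56]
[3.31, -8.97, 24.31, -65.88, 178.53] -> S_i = 3.31*(-2.71)^i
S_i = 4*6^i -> [4, 24, 144, 864, 5184]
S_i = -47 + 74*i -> [-47, 27, 101, 175, 249]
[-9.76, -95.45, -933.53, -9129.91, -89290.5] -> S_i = -9.76*9.78^i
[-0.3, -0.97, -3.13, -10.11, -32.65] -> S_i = -0.30*3.23^i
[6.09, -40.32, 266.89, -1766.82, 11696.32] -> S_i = 6.09*(-6.62)^i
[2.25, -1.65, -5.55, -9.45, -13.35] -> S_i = 2.25 + -3.90*i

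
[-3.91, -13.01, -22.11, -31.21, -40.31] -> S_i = -3.91 + -9.10*i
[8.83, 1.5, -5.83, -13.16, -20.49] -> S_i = 8.83 + -7.33*i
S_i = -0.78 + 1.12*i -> [-0.78, 0.34, 1.46, 2.58, 3.7]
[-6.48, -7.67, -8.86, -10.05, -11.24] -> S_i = -6.48 + -1.19*i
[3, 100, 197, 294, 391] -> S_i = 3 + 97*i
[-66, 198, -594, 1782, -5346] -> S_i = -66*-3^i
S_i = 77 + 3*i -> [77, 80, 83, 86, 89]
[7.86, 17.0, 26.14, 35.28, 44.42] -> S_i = 7.86 + 9.14*i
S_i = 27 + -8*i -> [27, 19, 11, 3, -5]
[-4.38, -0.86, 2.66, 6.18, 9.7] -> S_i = -4.38 + 3.52*i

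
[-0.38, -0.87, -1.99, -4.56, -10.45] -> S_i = -0.38*2.29^i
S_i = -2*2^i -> [-2, -4, -8, -16, -32]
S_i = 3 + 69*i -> [3, 72, 141, 210, 279]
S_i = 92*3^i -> [92, 276, 828, 2484, 7452]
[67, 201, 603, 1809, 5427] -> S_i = 67*3^i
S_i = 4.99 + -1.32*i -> [4.99, 3.67, 2.35, 1.03, -0.29]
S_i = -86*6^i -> [-86, -516, -3096, -18576, -111456]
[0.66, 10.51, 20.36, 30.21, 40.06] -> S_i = 0.66 + 9.85*i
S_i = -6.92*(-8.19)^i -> [-6.92, 56.67, -464.17, 3801.52, -31134.49]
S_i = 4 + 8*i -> [4, 12, 20, 28, 36]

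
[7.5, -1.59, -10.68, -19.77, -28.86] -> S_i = 7.50 + -9.09*i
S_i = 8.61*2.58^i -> [8.61, 22.21, 57.31, 147.86, 381.49]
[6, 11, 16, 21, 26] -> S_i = 6 + 5*i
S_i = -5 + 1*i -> [-5, -4, -3, -2, -1]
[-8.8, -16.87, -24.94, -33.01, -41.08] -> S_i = -8.80 + -8.07*i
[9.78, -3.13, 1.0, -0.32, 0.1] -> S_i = 9.78*(-0.32)^i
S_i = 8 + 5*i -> [8, 13, 18, 23, 28]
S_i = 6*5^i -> [6, 30, 150, 750, 3750]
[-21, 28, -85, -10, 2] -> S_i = Random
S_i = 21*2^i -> [21, 42, 84, 168, 336]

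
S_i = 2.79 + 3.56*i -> [2.79, 6.35, 9.91, 13.47, 17.03]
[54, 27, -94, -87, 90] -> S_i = Random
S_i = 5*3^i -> [5, 15, 45, 135, 405]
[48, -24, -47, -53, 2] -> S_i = Random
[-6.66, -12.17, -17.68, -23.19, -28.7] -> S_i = -6.66 + -5.51*i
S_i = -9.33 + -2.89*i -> [-9.33, -12.22, -15.11, -18.0, -20.89]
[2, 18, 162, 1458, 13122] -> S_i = 2*9^i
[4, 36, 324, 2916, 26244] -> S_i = 4*9^i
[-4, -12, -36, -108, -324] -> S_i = -4*3^i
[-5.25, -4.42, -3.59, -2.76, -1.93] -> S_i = -5.25 + 0.83*i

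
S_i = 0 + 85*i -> [0, 85, 170, 255, 340]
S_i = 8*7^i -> [8, 56, 392, 2744, 19208]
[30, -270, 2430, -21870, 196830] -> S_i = 30*-9^i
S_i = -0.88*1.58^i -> [-0.88, -1.39, -2.2, -3.47, -5.48]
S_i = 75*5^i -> [75, 375, 1875, 9375, 46875]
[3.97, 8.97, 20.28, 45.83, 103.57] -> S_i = 3.97*2.26^i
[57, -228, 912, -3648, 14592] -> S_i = 57*-4^i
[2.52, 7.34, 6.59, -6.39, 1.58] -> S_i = Random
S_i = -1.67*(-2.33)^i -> [-1.67, 3.89, -9.07, 21.12, -49.22]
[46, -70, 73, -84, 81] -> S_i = Random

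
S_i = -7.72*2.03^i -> [-7.72, -15.67, -31.81, -64.58, -131.1]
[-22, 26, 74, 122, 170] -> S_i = -22 + 48*i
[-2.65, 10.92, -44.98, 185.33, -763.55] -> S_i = -2.65*(-4.12)^i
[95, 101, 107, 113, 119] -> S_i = 95 + 6*i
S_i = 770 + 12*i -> [770, 782, 794, 806, 818]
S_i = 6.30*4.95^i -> [6.3, 31.18, 154.37, 764.11, 3782.35]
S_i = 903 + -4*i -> [903, 899, 895, 891, 887]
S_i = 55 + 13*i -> [55, 68, 81, 94, 107]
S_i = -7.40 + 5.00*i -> [-7.4, -2.4, 2.6, 7.6, 12.6]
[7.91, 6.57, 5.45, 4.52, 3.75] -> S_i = 7.91*0.83^i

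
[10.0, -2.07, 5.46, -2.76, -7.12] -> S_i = Random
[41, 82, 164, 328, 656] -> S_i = 41*2^i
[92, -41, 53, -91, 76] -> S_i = Random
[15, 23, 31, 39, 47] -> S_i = 15 + 8*i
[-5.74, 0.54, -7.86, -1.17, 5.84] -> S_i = Random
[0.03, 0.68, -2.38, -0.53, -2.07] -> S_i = Random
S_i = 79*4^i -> [79, 316, 1264, 5056, 20224]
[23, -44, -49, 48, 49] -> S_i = Random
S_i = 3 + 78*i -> [3, 81, 159, 237, 315]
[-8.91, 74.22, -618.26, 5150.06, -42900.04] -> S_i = -8.91*(-8.33)^i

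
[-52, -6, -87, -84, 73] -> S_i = Random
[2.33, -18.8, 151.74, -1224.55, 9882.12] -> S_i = 2.33*(-8.07)^i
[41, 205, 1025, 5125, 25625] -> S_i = 41*5^i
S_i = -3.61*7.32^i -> [-3.61, -26.43, -193.43, -1415.93, -10364.58]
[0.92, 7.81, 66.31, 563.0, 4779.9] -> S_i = 0.92*8.49^i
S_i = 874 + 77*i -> [874, 951, 1028, 1105, 1182]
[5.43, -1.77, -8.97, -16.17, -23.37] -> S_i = 5.43 + -7.20*i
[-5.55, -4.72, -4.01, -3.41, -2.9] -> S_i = -5.55*0.85^i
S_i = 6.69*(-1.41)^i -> [6.69, -9.43, 13.3, -18.75, 26.44]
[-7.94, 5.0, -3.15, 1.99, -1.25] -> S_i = -7.94*(-0.63)^i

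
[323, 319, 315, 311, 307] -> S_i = 323 + -4*i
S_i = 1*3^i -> [1, 3, 9, 27, 81]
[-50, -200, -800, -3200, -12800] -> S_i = -50*4^i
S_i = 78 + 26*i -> [78, 104, 130, 156, 182]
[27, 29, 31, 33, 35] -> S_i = 27 + 2*i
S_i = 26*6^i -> [26, 156, 936, 5616, 33696]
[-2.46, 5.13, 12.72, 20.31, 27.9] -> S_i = -2.46 + 7.59*i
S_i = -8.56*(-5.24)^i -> [-8.56, 44.85, -235.04, 1231.59, -6453.55]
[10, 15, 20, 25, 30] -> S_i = 10 + 5*i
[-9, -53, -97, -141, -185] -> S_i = -9 + -44*i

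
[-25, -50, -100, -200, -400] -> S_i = -25*2^i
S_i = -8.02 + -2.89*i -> [-8.02, -10.91, -13.8, -16.69, -19.58]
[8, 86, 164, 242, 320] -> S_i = 8 + 78*i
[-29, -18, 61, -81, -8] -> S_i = Random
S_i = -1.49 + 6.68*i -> [-1.49, 5.19, 11.87, 18.55, 25.23]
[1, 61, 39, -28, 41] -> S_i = Random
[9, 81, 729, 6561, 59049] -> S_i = 9*9^i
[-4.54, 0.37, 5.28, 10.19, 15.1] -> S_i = -4.54 + 4.91*i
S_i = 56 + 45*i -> [56, 101, 146, 191, 236]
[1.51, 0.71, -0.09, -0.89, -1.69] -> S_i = 1.51 + -0.80*i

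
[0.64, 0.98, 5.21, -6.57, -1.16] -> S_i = Random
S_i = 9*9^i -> [9, 81, 729, 6561, 59049]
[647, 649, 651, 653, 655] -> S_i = 647 + 2*i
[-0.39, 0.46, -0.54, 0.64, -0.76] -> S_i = -0.39*(-1.18)^i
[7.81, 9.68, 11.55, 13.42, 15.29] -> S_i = 7.81 + 1.87*i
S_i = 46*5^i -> [46, 230, 1150, 5750, 28750]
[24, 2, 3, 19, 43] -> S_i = Random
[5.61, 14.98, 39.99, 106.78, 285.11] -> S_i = 5.61*2.67^i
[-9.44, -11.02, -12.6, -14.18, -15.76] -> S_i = -9.44 + -1.58*i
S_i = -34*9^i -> [-34, -306, -2754, -24786, -223074]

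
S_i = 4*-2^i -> [4, -8, 16, -32, 64]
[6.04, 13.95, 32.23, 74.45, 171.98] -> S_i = 6.04*2.31^i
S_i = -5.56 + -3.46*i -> [-5.56, -9.02, -12.48, -15.94, -19.4]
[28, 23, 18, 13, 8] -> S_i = 28 + -5*i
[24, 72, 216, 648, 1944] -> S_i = 24*3^i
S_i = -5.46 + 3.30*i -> [-5.46, -2.16, 1.14, 4.44, 7.74]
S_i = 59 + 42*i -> [59, 101, 143, 185, 227]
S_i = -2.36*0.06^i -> [-2.36, -0.14, -0.01, -0.0, -0.0]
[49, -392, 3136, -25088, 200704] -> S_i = 49*-8^i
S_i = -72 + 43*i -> [-72, -29, 14, 57, 100]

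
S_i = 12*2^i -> [12, 24, 48, 96, 192]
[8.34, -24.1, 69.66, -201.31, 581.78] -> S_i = 8.34*(-2.89)^i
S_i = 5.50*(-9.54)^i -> [5.5, -52.47, 500.56, -4775.38, 45557.11]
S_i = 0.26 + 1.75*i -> [0.26, 2.01, 3.76, 5.51, 7.26]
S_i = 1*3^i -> [1, 3, 9, 27, 81]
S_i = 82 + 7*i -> [82, 89, 96, 103, 110]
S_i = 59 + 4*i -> [59, 63, 67, 71, 75]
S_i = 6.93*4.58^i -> [6.93, 31.74, 145.37, 665.78, 3049.26]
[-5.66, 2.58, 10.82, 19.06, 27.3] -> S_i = -5.66 + 8.24*i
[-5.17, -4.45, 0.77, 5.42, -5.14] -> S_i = Random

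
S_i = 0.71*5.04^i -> [0.71, 3.58, 18.04, 90.9, 458.12]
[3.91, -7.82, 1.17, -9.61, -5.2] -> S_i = Random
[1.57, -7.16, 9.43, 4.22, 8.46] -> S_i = Random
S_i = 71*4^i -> [71, 284, 1136, 4544, 18176]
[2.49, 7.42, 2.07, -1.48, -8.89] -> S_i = Random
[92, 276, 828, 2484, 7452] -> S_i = 92*3^i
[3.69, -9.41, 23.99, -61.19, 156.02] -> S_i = 3.69*(-2.55)^i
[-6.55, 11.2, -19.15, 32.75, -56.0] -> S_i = -6.55*(-1.71)^i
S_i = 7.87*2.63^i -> [7.87, 20.7, 54.44, 143.17, 376.53]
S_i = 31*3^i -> [31, 93, 279, 837, 2511]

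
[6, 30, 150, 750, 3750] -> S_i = 6*5^i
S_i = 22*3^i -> [22, 66, 198, 594, 1782]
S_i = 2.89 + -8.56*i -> [2.89, -5.67, -14.23, -22.79, -31.35]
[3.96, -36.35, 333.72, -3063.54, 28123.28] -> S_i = 3.96*(-9.18)^i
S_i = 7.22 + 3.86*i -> [7.22, 11.08, 14.94, 18.8, 22.66]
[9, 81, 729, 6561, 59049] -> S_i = 9*9^i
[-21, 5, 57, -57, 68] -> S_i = Random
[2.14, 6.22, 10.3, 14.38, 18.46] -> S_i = 2.14 + 4.08*i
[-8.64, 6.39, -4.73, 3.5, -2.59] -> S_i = -8.64*(-0.74)^i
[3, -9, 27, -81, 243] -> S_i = 3*-3^i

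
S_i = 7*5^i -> [7, 35, 175, 875, 4375]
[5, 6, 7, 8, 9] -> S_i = 5 + 1*i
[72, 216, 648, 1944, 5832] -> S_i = 72*3^i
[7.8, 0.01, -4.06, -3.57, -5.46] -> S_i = Random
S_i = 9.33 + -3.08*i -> [9.33, 6.25, 3.17, 0.09, -2.99]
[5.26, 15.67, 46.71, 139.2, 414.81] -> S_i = 5.26*2.98^i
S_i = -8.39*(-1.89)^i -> [-8.39, 15.86, -29.97, 56.64, -107.06]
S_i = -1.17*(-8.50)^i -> [-1.17, 9.94, -84.53, 718.53, -6107.47]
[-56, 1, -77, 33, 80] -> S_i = Random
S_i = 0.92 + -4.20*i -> [0.92, -3.28, -7.48, -11.68, -15.88]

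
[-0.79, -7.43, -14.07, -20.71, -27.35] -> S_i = -0.79 + -6.64*i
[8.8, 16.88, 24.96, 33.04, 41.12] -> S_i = 8.80 + 8.08*i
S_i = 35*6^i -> [35, 210, 1260, 7560, 45360]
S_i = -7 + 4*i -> [-7, -3, 1, 5, 9]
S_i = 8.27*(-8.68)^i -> [8.27, -71.78, 623.08, -5408.35, 46944.47]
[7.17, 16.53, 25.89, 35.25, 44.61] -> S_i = 7.17 + 9.36*i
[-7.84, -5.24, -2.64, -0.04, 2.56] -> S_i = -7.84 + 2.60*i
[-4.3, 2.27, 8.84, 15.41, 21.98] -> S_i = -4.30 + 6.57*i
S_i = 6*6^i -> [6, 36, 216, 1296, 7776]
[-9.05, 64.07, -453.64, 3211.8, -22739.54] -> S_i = -9.05*(-7.08)^i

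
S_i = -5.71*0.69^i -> [-5.71, -3.94, -2.72, -1.88, -1.29]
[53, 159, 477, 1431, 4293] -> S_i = 53*3^i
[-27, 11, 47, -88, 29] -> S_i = Random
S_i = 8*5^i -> [8, 40, 200, 1000, 5000]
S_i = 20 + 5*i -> [20, 25, 30, 35, 40]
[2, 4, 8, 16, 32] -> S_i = 2*2^i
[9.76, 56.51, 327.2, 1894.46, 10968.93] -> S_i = 9.76*5.79^i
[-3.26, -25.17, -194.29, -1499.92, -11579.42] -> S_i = -3.26*7.72^i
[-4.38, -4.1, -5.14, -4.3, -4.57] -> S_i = Random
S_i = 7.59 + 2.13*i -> [7.59, 9.72, 11.85, 13.98, 16.11]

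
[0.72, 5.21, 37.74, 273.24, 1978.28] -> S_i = 0.72*7.24^i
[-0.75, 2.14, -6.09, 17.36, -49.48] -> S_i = -0.75*(-2.85)^i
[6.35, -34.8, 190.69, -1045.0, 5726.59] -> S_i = 6.35*(-5.48)^i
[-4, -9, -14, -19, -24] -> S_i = -4 + -5*i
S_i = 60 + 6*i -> [60, 66, 72, 78, 84]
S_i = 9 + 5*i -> [9, 14, 19, 24, 29]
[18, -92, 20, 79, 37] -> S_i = Random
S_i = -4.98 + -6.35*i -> [-4.98, -11.33, -17.68, -24.03, -30.38]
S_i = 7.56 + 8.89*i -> [7.56, 16.45, 25.34, 34.23, 43.12]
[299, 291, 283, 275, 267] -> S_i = 299 + -8*i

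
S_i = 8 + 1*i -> [8, 9, 10, 11, 12]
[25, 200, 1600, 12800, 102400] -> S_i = 25*8^i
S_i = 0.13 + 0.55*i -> [0.13, 0.68, 1.23, 1.78, 2.33]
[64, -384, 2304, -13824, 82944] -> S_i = 64*-6^i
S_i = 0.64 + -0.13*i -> [0.64, 0.51, 0.38, 0.25, 0.12]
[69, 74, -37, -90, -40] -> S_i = Random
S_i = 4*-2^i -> [4, -8, 16, -32, 64]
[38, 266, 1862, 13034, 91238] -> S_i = 38*7^i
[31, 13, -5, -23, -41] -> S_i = 31 + -18*i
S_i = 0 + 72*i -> [0, 72, 144, 216, 288]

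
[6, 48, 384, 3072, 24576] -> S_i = 6*8^i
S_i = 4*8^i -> [4, 32, 256, 2048, 16384]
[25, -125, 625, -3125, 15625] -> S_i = 25*-5^i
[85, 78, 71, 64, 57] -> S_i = 85 + -7*i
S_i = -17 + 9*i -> [-17, -8, 1, 10, 19]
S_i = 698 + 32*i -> [698, 730, 762, 794, 826]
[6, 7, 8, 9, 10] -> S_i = 6 + 1*i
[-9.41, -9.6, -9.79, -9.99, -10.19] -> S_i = -9.41*1.02^i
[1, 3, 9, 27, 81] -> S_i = 1*3^i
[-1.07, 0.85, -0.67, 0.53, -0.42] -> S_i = -1.07*(-0.79)^i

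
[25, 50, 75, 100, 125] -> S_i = 25 + 25*i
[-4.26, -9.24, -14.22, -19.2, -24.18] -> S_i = -4.26 + -4.98*i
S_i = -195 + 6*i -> [-195, -189, -183, -177, -171]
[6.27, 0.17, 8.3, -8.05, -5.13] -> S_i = Random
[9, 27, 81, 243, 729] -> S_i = 9*3^i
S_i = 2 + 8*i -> [2, 10, 18, 26, 34]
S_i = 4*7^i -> [4, 28, 196, 1372, 9604]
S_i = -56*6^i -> [-56, -336, -2016, -12096, -72576]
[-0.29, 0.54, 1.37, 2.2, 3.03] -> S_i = -0.29 + 0.83*i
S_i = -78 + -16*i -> [-78, -94, -110, -126, -142]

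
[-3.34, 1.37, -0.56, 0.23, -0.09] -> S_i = -3.34*(-0.41)^i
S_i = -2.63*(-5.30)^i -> [-2.63, 13.94, -73.88, 391.55, -2075.2]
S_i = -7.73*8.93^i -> [-7.73, -69.03, -616.43, -5504.7, -49157.0]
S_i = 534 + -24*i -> [534, 510, 486, 462, 438]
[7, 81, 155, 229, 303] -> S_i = 7 + 74*i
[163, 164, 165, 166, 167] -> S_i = 163 + 1*i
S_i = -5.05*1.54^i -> [-5.05, -7.78, -11.98, -18.44, -28.4]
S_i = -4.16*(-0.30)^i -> [-4.16, 1.25, -0.37, 0.11, -0.03]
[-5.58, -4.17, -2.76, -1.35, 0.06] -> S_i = -5.58 + 1.41*i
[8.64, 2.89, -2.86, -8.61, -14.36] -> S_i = 8.64 + -5.75*i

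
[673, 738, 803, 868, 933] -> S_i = 673 + 65*i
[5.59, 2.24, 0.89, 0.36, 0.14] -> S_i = 5.59*0.40^i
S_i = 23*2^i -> [23, 46, 92, 184, 368]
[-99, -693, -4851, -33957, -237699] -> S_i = -99*7^i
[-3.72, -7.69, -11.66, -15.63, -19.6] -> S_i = -3.72 + -3.97*i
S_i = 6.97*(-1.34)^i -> [6.97, -9.34, 12.52, -16.77, 22.47]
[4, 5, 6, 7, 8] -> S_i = 4 + 1*i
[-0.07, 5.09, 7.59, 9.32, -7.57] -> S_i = Random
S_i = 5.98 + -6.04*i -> [5.98, -0.06, -6.1, -12.14, -18.18]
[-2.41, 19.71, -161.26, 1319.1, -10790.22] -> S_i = -2.41*(-8.18)^i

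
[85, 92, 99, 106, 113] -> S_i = 85 + 7*i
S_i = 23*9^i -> [23, 207, 1863, 16767, 150903]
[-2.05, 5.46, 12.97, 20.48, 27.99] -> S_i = -2.05 + 7.51*i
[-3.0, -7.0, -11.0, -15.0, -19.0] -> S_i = -3.00 + -4.00*i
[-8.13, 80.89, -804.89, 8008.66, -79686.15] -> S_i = -8.13*(-9.95)^i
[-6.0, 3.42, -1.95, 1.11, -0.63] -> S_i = -6.00*(-0.57)^i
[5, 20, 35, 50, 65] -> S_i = 5 + 15*i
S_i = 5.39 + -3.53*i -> [5.39, 1.86, -1.67, -5.2, -8.73]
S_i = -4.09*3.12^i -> [-4.09, -12.76, -39.81, -124.22, -387.56]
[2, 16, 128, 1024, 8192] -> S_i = 2*8^i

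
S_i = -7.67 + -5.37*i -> [-7.67, -13.04, -18.41, -23.78, -29.15]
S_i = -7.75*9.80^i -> [-7.75, -75.95, -744.31, -7294.24, -71483.53]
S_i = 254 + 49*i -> [254, 303, 352, 401, 450]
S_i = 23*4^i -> [23, 92, 368, 1472, 5888]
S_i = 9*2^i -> [9, 18, 36, 72, 144]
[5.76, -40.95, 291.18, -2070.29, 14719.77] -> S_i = 5.76*(-7.11)^i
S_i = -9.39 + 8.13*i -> [-9.39, -1.26, 6.87, 15.0, 23.13]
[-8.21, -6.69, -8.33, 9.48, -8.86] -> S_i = Random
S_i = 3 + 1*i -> [3, 4, 5, 6, 7]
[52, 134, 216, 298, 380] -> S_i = 52 + 82*i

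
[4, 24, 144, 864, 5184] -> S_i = 4*6^i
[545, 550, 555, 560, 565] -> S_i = 545 + 5*i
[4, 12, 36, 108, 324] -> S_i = 4*3^i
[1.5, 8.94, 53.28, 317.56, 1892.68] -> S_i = 1.50*5.96^i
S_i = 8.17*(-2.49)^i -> [8.17, -20.34, 50.65, -126.13, 314.06]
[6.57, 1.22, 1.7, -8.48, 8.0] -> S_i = Random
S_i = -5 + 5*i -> [-5, 0, 5, 10, 15]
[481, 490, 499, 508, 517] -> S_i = 481 + 9*i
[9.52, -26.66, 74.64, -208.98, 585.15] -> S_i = 9.52*(-2.80)^i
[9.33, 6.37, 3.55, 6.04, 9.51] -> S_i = Random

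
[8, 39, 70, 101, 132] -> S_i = 8 + 31*i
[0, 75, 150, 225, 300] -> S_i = 0 + 75*i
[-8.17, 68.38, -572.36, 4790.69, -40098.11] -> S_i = -8.17*(-8.37)^i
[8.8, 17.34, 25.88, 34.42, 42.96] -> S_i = 8.80 + 8.54*i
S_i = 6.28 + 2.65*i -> [6.28, 8.93, 11.58, 14.23, 16.88]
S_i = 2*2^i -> [2, 4, 8, 16, 32]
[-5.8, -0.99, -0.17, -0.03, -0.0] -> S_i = -5.80*0.17^i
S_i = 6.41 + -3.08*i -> [6.41, 3.33, 0.25, -2.83, -5.91]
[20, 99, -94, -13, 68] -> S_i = Random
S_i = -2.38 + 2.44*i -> [-2.38, 0.06, 2.5, 4.94, 7.38]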